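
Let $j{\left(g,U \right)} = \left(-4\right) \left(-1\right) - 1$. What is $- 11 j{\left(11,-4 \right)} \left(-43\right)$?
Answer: $1419$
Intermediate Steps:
$j{\left(g,U \right)} = 3$ ($j{\left(g,U \right)} = 4 - 1 = 3$)
$- 11 j{\left(11,-4 \right)} \left(-43\right) = \left(-11\right) 3 \left(-43\right) = \left(-33\right) \left(-43\right) = 1419$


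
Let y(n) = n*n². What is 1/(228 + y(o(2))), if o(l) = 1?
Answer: 1/229 ≈ 0.0043668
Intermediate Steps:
y(n) = n³
1/(228 + y(o(2))) = 1/(228 + 1³) = 1/(228 + 1) = 1/229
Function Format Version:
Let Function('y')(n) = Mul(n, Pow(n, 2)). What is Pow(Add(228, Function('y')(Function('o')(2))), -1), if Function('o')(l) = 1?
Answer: Rational(1, 229) ≈ 0.0043668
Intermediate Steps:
Function('y')(n) = Pow(n, 3)
Pow(Add(228, Function('y')(Function('o')(2))), -1) = Pow(Add(228, Pow(1, 3)), -1) = Pow(Add(228, 1), -1) = Pow(229, -1) = Rational(1, 229)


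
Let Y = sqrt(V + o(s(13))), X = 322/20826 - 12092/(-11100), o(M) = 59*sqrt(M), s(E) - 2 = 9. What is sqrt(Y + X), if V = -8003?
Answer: sqrt(455563018222 + 412337358225*I*sqrt(8003 - 59*sqrt(11)))/642135 ≈ 6.6885 + 6.6053*I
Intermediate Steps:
s(E) = 11 (s(E) = 2 + 9 = 11)
X = 10641758/9632025 (X = 322*(1/20826) - 12092*(-1/11100) = 161/10413 + 3023/2775 = 10641758/9632025 ≈ 1.1048)
Y = sqrt(-8003 + 59*sqrt(11)) ≈ 88.359*I
sqrt(Y + X) = sqrt(sqrt(-8003 + 59*sqrt(11)) + 10641758/9632025) = sqrt(10641758/9632025 + sqrt(-8003 + 59*sqrt(11)))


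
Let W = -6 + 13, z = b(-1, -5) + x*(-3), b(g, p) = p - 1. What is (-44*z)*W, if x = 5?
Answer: 6468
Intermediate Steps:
b(g, p) = -1 + p
z = -21 (z = (-1 - 5) + 5*(-3) = -6 - 15 = -21)
W = 7
(-44*z)*W = -44*(-21)*7 = 924*7 = 6468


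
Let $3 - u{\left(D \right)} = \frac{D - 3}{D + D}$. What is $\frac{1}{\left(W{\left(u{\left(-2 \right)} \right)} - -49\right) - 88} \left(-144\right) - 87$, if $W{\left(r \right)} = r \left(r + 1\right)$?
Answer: $- \frac{45285}{547} \approx -82.788$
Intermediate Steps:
$u{\left(D \right)} = 3 - \frac{-3 + D}{2 D}$ ($u{\left(D \right)} = 3 - \frac{D - 3}{D + D} = 3 - \frac{-3 + D}{2 D}$)
$W{\left(r \right)} = r \left(1 + r\right)$
$\frac{1}{\left(W{\left(u{\left(-2 \right)} \right)} - -49\right) - 88} \left(-144\right) - 87 = \frac{1}{\left(\frac{3 + 5 \left(-2\right)}{2 \left(-2\right)} \left(1 + \frac{3 + 5 \left(-2\right)}{2 \left(-2\right)}\right) - -49\right) - 88} \left(-144\right) - 87 = \frac{1}{\left(\frac{1}{2} \left(- \frac{1}{2}\right) \left(3 - 10\right) \left(1 + \frac{1}{2} \left(- \frac{1}{2}\right) \left(3 - 10\right)\right) + 49\right) - 88} \left(-144\right) - 87 = \frac{1}{\left(\frac{1}{2} \left(- \frac{1}{2}\right) \left(-7\right) \left(1 + \frac{1}{2} \left(- \frac{1}{2}\right) \left(-7\right)\right) + 49\right) - 88} \left(-144\right) - 87 = \frac{1}{\left(\frac{7 \left(1 + \frac{7}{4}\right)}{4} + 49\right) - 88} \left(-144\right) - 87 = \frac{1}{\left(\frac{7}{4} \cdot \frac{11}{4} + 49\right) - 88} \left(-144\right) - 87 = \frac{1}{\left(\frac{77}{16} + 49\right) - 88} \left(-144\right) - 87 = \frac{1}{\frac{861}{16} - 88} \left(-144\right) - 87 = \frac{1}{- \frac{547}{16}} \left(-144\right) - 87 = \left(- \frac{16}{547}\right) \left(-144\right) - 87 = \frac{2304}{547} - 87 = - \frac{45285}{547}$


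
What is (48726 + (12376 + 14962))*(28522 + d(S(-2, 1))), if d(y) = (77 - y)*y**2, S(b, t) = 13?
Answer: 2992205632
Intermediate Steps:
d(y) = y**2*(77 - y)
(48726 + (12376 + 14962))*(28522 + d(S(-2, 1))) = (48726 + (12376 + 14962))*(28522 + 13**2*(77 - 1*13)) = (48726 + 27338)*(28522 + 169*(77 - 13)) = 76064*(28522 + 169*64) = 76064*(28522 + 10816) = 76064*39338 = 2992205632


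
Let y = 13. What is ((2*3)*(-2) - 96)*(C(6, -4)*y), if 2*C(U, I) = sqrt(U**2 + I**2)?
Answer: -1404*sqrt(13) ≈ -5062.2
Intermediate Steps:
C(U, I) = sqrt(I**2 + U**2)/2 (C(U, I) = sqrt(U**2 + I**2)/2 = sqrt(I**2 + U**2)/2)
((2*3)*(-2) - 96)*(C(6, -4)*y) = ((2*3)*(-2) - 96)*((sqrt((-4)**2 + 6**2)/2)*13) = (6*(-2) - 96)*((sqrt(16 + 36)/2)*13) = (-12 - 96)*((sqrt(52)/2)*13) = -108*(2*sqrt(13))/2*13 = -108*sqrt(13)*13 = -1404*sqrt(13)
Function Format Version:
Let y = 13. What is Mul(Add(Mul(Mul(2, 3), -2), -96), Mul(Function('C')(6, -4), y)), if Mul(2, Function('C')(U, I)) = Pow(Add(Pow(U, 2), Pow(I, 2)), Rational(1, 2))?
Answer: Mul(-1404, Pow(13, Rational(1, 2))) ≈ -5062.2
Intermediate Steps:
Function('C')(U, I) = Mul(Rational(1, 2), Pow(Add(Pow(I, 2), Pow(U, 2)), Rational(1, 2))) (Function('C')(U, I) = Mul(Rational(1, 2), Pow(Add(Pow(U, 2), Pow(I, 2)), Rational(1, 2))) = Mul(Rational(1, 2), Pow(Add(Pow(I, 2), Pow(U, 2)), Rational(1, 2))))
Mul(Add(Mul(Mul(2, 3), -2), -96), Mul(Function('C')(6, -4), y)) = Mul(Add(Mul(Mul(2, 3), -2), -96), Mul(Mul(Rational(1, 2), Pow(Add(Pow(-4, 2), Pow(6, 2)), Rational(1, 2))), 13)) = Mul(Add(Mul(6, -2), -96), Mul(Mul(Rational(1, 2), Pow(Add(16, 36), Rational(1, 2))), 13)) = Mul(Add(-12, -96), Mul(Mul(Rational(1, 2), Pow(52, Rational(1, 2))), 13)) = Mul(-108, Mul(Mul(Rational(1, 2), Mul(2, Pow(13, Rational(1, 2)))), 13)) = Mul(-108, Mul(Pow(13, Rational(1, 2)), 13)) = Mul(-108, Mul(13, Pow(13, Rational(1, 2)))) = Mul(-1404, Pow(13, Rational(1, 2)))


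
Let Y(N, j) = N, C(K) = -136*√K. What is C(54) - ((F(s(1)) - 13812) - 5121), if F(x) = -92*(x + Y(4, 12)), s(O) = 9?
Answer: 20129 - 408*√6 ≈ 19130.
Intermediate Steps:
F(x) = -368 - 92*x (F(x) = -92*(x + 4) = -92*(4 + x) = -368 - 92*x)
C(54) - ((F(s(1)) - 13812) - 5121) = -408*√6 - (((-368 - 92*9) - 13812) - 5121) = -408*√6 - (((-368 - 828) - 13812) - 5121) = -408*√6 - ((-1196 - 13812) - 5121) = -408*√6 - (-15008 - 5121) = -408*√6 - 1*(-20129) = -408*√6 + 20129 = 20129 - 408*√6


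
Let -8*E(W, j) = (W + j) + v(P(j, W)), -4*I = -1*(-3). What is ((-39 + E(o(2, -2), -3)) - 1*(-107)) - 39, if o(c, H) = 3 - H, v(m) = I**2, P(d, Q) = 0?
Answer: 3671/128 ≈ 28.680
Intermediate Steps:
I = -3/4 (I = -(-1)*(-3)/4 = -1/4*3 = -3/4 ≈ -0.75000)
v(m) = 9/16 (v(m) = (-3/4)**2 = 9/16)
E(W, j) = -9/128 - W/8 - j/8 (E(W, j) = -((W + j) + 9/16)/8 = -(9/16 + W + j)/8 = -9/128 - W/8 - j/8)
((-39 + E(o(2, -2), -3)) - 1*(-107)) - 39 = ((-39 + (-9/128 - (3 - 1*(-2))/8 - 1/8*(-3))) - 1*(-107)) - 39 = ((-39 + (-9/128 - (3 + 2)/8 + 3/8)) + 107) - 39 = ((-39 + (-9/128 - 1/8*5 + 3/8)) + 107) - 39 = ((-39 + (-9/128 - 5/8 + 3/8)) + 107) - 39 = ((-39 - 41/128) + 107) - 39 = (-5033/128 + 107) - 39 = 8663/128 - 39 = 3671/128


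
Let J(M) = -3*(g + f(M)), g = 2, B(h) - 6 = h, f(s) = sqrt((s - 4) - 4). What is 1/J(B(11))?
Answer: -1/15 ≈ -0.066667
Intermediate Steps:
f(s) = sqrt(-8 + s) (f(s) = sqrt((-4 + s) - 4) = sqrt(-8 + s))
B(h) = 6 + h
J(M) = -6 - 3*sqrt(-8 + M) (J(M) = -3*(2 + sqrt(-8 + M)) = -6 - 3*sqrt(-8 + M))
1/J(B(11)) = 1/(-6 - 3*sqrt(-8 + (6 + 11))) = 1/(-6 - 3*sqrt(-8 + 17)) = 1/(-6 - 3*sqrt(9)) = 1/(-6 - 3*3) = 1/(-6 - 9) = 1/(-15) = -1/15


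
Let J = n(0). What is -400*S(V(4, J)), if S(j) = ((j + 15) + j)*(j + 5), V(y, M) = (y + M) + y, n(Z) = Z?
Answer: -161200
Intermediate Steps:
J = 0
V(y, M) = M + 2*y (V(y, M) = (M + y) + y = M + 2*y)
S(j) = (5 + j)*(15 + 2*j) (S(j) = ((15 + j) + j)*(5 + j) = (15 + 2*j)*(5 + j) = (5 + j)*(15 + 2*j))
-400*S(V(4, J)) = -400*(75 + 2*(0 + 2*4)² + 25*(0 + 2*4)) = -400*(75 + 2*(0 + 8)² + 25*(0 + 8)) = -400*(75 + 2*8² + 25*8) = -400*(75 + 2*64 + 200) = -400*(75 + 128 + 200) = -400*403 = -161200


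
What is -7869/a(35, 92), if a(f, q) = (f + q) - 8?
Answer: -7869/119 ≈ -66.126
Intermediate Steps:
a(f, q) = -8 + f + q
-7869/a(35, 92) = -7869/(-8 + 35 + 92) = -7869/119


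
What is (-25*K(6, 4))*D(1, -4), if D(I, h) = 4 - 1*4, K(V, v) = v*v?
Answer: 0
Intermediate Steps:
K(V, v) = v**2
D(I, h) = 0 (D(I, h) = 4 - 4 = 0)
(-25*K(6, 4))*D(1, -4) = -25*4**2*0 = -25*16*0 = -400*0 = 0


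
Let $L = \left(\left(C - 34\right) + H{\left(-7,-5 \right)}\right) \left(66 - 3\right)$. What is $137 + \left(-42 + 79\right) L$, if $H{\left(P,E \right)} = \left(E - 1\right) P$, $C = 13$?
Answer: $49088$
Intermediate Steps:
$H{\left(P,E \right)} = P \left(-1 + E\right)$ ($H{\left(P,E \right)} = \left(-1 + E\right) P = P \left(-1 + E\right)$)
$L = 1323$ ($L = \left(\left(13 - 34\right) - 7 \left(-1 - 5\right)\right) \left(66 - 3\right) = \left(-21 - -42\right) 63 = \left(-21 + 42\right) 63 = 21 \cdot 63 = 1323$)
$137 + \left(-42 + 79\right) L = 137 + \left(-42 + 79\right) 1323 = 137 + 37 \cdot 1323 = 137 + 48951 = 49088$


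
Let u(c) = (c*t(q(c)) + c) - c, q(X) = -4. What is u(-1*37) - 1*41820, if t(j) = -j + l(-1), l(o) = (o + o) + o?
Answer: -41857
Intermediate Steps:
l(o) = 3*o (l(o) = 2*o + o = 3*o)
t(j) = -3 - j (t(j) = -j + 3*(-1) = -j - 3 = -3 - j)
u(c) = c (u(c) = (c*(-3 - 1*(-4)) + c) - c = (c*(-3 + 4) + c) - c = (c*1 + c) - c = (c + c) - c = 2*c - c = c)
u(-1*37) - 1*41820 = -1*37 - 1*41820 = -37 - 41820 = -41857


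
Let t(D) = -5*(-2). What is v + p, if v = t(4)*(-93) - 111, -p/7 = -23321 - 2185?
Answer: 177501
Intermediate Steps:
t(D) = 10
p = 178542 (p = -7*(-23321 - 2185) = -7*(-25506) = 178542)
v = -1041 (v = 10*(-93) - 111 = -930 - 111 = -1041)
v + p = -1041 + 178542 = 177501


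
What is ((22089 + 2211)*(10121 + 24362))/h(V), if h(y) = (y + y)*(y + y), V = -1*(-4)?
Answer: 209484225/16 ≈ 1.3093e+7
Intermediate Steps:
V = 4
h(y) = 4*y² (h(y) = (2*y)*(2*y) = 4*y²)
((22089 + 2211)*(10121 + 24362))/h(V) = ((22089 + 2211)*(10121 + 24362))/((4*4²)) = (24300*34483)/((4*16)) = 837936900/64 = 837936900*(1/64) = 209484225/16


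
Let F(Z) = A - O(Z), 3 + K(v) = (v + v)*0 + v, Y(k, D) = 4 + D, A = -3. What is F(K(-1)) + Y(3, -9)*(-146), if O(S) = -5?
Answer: 732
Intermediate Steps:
K(v) = -3 + v (K(v) = -3 + ((v + v)*0 + v) = -3 + ((2*v)*0 + v) = -3 + (0 + v) = -3 + v)
F(Z) = 2 (F(Z) = -3 - 1*(-5) = -3 + 5 = 2)
F(K(-1)) + Y(3, -9)*(-146) = 2 + (4 - 9)*(-146) = 2 - 5*(-146) = 2 + 730 = 732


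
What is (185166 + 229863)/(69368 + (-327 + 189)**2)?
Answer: 415029/88412 ≈ 4.6943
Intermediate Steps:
(185166 + 229863)/(69368 + (-327 + 189)**2) = 415029/(69368 + (-138)**2) = 415029/(69368 + 19044) = 415029/88412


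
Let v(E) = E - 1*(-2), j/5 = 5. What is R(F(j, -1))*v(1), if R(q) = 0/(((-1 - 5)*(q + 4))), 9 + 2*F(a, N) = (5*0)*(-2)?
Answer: 0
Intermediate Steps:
j = 25 (j = 5*5 = 25)
F(a, N) = -9/2 (F(a, N) = -9/2 + ((5*0)*(-2))/2 = -9/2 + (0*(-2))/2 = -9/2 + (½)*0 = -9/2 + 0 = -9/2)
v(E) = 2 + E (v(E) = E + 2 = 2 + E)
R(q) = 0 (R(q) = 0/((-6*(4 + q))) = 0/(-24 - 6*q) = 0)
R(F(j, -1))*v(1) = 0*(2 + 1) = 0*3 = 0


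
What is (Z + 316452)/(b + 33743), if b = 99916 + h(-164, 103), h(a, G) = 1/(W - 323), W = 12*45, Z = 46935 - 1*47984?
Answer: 68442451/29004004 ≈ 2.3598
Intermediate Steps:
Z = -1049 (Z = 46935 - 47984 = -1049)
W = 540
h(a, G) = 1/217 (h(a, G) = 1/(540 - 323) = 1/217)
b = 21681773/217 (b = 99916 + 1/217 = 21681773/217 ≈ 99916.)
(Z + 316452)/(b + 33743) = (-1049 + 316452)/(21681773/217 + 33743) = 315403/(29004004/217) = 315403*(217/29004004) = 68442451/29004004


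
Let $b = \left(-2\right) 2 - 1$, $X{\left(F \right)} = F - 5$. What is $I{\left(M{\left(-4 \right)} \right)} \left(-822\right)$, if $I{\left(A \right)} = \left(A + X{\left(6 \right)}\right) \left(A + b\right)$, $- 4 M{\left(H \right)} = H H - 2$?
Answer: $- \frac{34935}{2} \approx -17468.0$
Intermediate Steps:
$X{\left(F \right)} = -5 + F$ ($X{\left(F \right)} = F - 5 = -5 + F$)
$b = -5$ ($b = -4 + \left(-4 + 3\right) = -4 - 1 = -5$)
$M{\left(H \right)} = \frac{1}{2} - \frac{H^{2}}{4}$ ($M{\left(H \right)} = - \frac{H H - 2}{4} = - \frac{H^{2} - 2}{4} = - \frac{-2 + H^{2}}{4} = \frac{1}{2} - \frac{H^{2}}{4}$)
$I{\left(A \right)} = \left(1 + A\right) \left(-5 + A\right)$ ($I{\left(A \right)} = \left(A + \left(-5 + 6\right)\right) \left(A - 5\right) = \left(A + 1\right) \left(-5 + A\right) = \left(1 + A\right) \left(-5 + A\right)$)
$I{\left(M{\left(-4 \right)} \right)} \left(-822\right) = \left(-5 + \left(\frac{1}{2} - \frac{\left(-4\right)^{2}}{4}\right)^{2} - 4 \left(\frac{1}{2} - \frac{\left(-4\right)^{2}}{4}\right)\right) \left(-822\right) = \left(-5 + \left(\frac{1}{2} - 4\right)^{2} - 4 \left(\frac{1}{2} - 4\right)\right) \left(-822\right) = \left(-5 + \left(- \frac{7}{2}\right)^{2} - -14\right) \left(-822\right) = \left(-5 + \frac{49}{4} + 14\right) \left(-822\right) = \frac{85}{4} \left(-822\right) = - \frac{34935}{2}$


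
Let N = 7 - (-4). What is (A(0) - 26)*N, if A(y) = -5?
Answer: -341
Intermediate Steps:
N = 11 (N = 7 - 1*(-4) = 7 + 4 = 11)
(A(0) - 26)*N = (-5 - 26)*11 = -31*11 = -341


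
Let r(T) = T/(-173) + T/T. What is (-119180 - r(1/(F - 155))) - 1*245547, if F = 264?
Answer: -6877675895/18857 ≈ -3.6473e+5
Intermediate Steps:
r(T) = 1 - T/173 (r(T) = T*(-1/173) + 1 = -T/173 + 1 = 1 - T/173)
(-119180 - r(1/(F - 155))) - 1*245547 = (-119180 - (1 - 1/(173*(264 - 155)))) - 1*245547 = (-119180 - (1 - 1/173/109)) - 245547 = (-119180 - (1 - 1/173*1/109)) - 245547 = (-119180 - (1 - 1/18857)) - 245547 = (-119180 - 1*18856/18857) - 245547 = (-119180 - 18856/18857) - 245547 = -2247396116/18857 - 245547 = -6877675895/18857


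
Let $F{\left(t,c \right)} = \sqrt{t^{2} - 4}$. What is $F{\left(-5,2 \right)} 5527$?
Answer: $5527 \sqrt{21} \approx 25328.0$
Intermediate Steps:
$F{\left(t,c \right)} = \sqrt{-4 + t^{2}}$
$F{\left(-5,2 \right)} 5527 = \sqrt{-4 + \left(-5\right)^{2}} \cdot 5527 = \sqrt{-4 + 25} \cdot 5527 = \sqrt{21} \cdot 5527 = 5527 \sqrt{21}$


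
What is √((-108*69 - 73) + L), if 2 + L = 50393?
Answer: √42866 ≈ 207.04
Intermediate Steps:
L = 50391 (L = -2 + 50393 = 50391)
√((-108*69 - 73) + L) = √((-108*69 - 73) + 50391) = √((-7452 - 73) + 50391) = √(-7525 + 50391) = √42866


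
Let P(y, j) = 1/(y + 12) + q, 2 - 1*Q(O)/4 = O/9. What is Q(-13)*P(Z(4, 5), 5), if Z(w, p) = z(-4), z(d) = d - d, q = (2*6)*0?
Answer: 31/27 ≈ 1.1481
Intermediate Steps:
q = 0 (q = 12*0 = 0)
Q(O) = 8 - 4*O/9
z(d) = 0
Z(w, p) = 0
P(y, j) = 1/(12 + y) (P(y, j) = 1/(y + 12) + 0 = 1/(12 + y) + 0 = 1/(12 + y))
Q(-13)*P(Z(4, 5), 5) = (8 - 4/9*(-13))/(12 + 0) = (8 + 52/9)/12 = (124/9)*(1/12) = 31/27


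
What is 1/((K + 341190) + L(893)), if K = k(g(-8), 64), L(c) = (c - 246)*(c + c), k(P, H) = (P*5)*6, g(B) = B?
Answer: 1/1496492 ≈ 6.6823e-7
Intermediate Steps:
k(P, H) = 30*P (k(P, H) = (5*P)*6 = 30*P)
L(c) = 2*c*(-246 + c) (L(c) = (-246 + c)*(2*c) = 2*c*(-246 + c))
K = -240 (K = 30*(-8) = -240)
1/((K + 341190) + L(893)) = 1/((-240 + 341190) + 2*893*(-246 + 893)) = 1/(340950 + 2*893*647) = 1/(340950 + 1155542) = 1/1496492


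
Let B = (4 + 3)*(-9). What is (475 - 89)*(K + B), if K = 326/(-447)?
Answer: -10995982/447 ≈ -24600.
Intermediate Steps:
B = -63 (B = 7*(-9) = -63)
K = -326/447 (K = 326*(-1/447) = -326/447 ≈ -0.72931)
(475 - 89)*(K + B) = (475 - 89)*(-326/447 - 63) = 386*(-28487/447) = -10995982/447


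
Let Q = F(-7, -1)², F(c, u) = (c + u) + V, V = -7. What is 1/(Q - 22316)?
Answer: -1/22091 ≈ -4.5267e-5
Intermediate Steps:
F(c, u) = -7 + c + u (F(c, u) = (c + u) - 7 = -7 + c + u)
Q = 225 (Q = (-7 - 7 - 1)² = (-15)² = 225)
1/(Q - 22316) = 1/(225 - 22316) = 1/(-22091) = -1/22091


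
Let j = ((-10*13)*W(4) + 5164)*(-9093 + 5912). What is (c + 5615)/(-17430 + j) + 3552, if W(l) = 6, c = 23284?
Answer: 49596312669/13962934 ≈ 3552.0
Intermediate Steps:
j = -13945504 (j = (-10*13*6 + 5164)*(-9093 + 5912) = (-130*6 + 5164)*(-3181) = (-780 + 5164)*(-3181) = 4384*(-3181) = -13945504)
(c + 5615)/(-17430 + j) + 3552 = (23284 + 5615)/(-17430 - 13945504) + 3552 = 28899/(-13962934) + 3552 = 28899*(-1/13962934) + 3552 = -28899/13962934 + 3552 = 49596312669/13962934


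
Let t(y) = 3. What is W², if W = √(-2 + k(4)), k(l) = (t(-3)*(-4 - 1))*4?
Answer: -62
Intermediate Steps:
k(l) = -60 (k(l) = (3*(-4 - 1))*4 = (3*(-5))*4 = -15*4 = -60)
W = I*√62 (W = √(-2 - 60) = √(-62) = I*√62 ≈ 7.874*I)
W² = (I*√62)² = -62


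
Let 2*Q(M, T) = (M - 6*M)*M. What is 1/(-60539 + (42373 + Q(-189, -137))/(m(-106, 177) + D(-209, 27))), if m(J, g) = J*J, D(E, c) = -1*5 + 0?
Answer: -22462/1359920877 ≈ -1.6517e-5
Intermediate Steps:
D(E, c) = -5 (D(E, c) = -5 + 0 = -5)
Q(M, T) = -5*M²/2 (Q(M, T) = ((M - 6*M)*M)/2 = ((-5*M)*M)/2 = (-5*M²)/2 = -5*M²/2)
m(J, g) = J²
1/(-60539 + (42373 + Q(-189, -137))/(m(-106, 177) + D(-209, 27))) = 1/(-60539 + (42373 - 5/2*(-189)²)/((-106)² - 5)) = 1/(-60539 + (42373 - 5/2*35721)/(11236 - 5)) = 1/(-60539 + (42373 - 178605/2)/11231) = 1/(-60539 - 93859/2*1/11231) = 1/(-60539 - 93859/22462) = 1/(-1359920877/22462) = -22462/1359920877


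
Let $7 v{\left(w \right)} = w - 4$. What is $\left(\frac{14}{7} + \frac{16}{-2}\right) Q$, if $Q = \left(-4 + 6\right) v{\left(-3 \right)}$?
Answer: $12$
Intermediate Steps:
$v{\left(w \right)} = - \frac{4}{7} + \frac{w}{7}$ ($v{\left(w \right)} = \frac{w - 4}{7} = \frac{-4 + w}{7} = - \frac{4}{7} + \frac{w}{7}$)
$Q = -2$ ($Q = \left(-4 + 6\right) \left(- \frac{4}{7} + \frac{1}{7} \left(-3\right)\right) = 2 \left(- \frac{4}{7} - \frac{3}{7}\right) = 2 \left(-1\right) = -2$)
$\left(\frac{14}{7} + \frac{16}{-2}\right) Q = \left(\frac{14}{7} + \frac{16}{-2}\right) \left(-2\right) = \left(14 \cdot \frac{1}{7} + 16 \left(- \frac{1}{2}\right)\right) \left(-2\right) = \left(2 - 8\right) \left(-2\right) = \left(-6\right) \left(-2\right) = 12$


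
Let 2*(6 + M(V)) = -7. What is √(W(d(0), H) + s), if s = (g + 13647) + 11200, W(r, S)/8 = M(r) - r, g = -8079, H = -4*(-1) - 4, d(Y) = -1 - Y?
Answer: 10*√167 ≈ 129.23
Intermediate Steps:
M(V) = -19/2 (M(V) = -6 + (½)*(-7) = -6 - 7/2 = -19/2)
H = 0 (H = 4 - 4 = 0)
W(r, S) = -76 - 8*r (W(r, S) = 8*(-19/2 - r) = -76 - 8*r)
s = 16768 (s = (-8079 + 13647) + 11200 = 5568 + 11200 = 16768)
√(W(d(0), H) + s) = √((-76 - 8*(-1 - 1*0)) + 16768) = √((-76 - 8*(-1 + 0)) + 16768) = √((-76 - 8*(-1)) + 16768) = √((-76 + 8) + 16768) = √(-68 + 16768) = √16700 = 10*√167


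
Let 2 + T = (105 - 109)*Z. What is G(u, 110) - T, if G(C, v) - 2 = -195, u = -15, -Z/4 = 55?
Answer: -1071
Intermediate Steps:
Z = -220 (Z = -4*55 = -220)
G(C, v) = -193 (G(C, v) = 2 - 195 = -193)
T = 878 (T = -2 + (105 - 109)*(-220) = -2 - 4*(-220) = -2 + 880 = 878)
G(u, 110) - T = -193 - 1*878 = -193 - 878 = -1071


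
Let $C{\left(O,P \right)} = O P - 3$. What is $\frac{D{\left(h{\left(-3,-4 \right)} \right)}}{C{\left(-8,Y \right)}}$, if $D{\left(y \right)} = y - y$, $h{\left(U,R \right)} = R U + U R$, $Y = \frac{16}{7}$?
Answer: $0$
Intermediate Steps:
$Y = \frac{16}{7}$ ($Y = 16 \cdot \frac{1}{7} = \frac{16}{7} \approx 2.2857$)
$h{\left(U,R \right)} = 2 R U$ ($h{\left(U,R \right)} = R U + R U = 2 R U$)
$C{\left(O,P \right)} = -3 + O P$
$D{\left(y \right)} = 0$
$\frac{D{\left(h{\left(-3,-4 \right)} \right)}}{C{\left(-8,Y \right)}} = \frac{0}{-3 - \frac{128}{7}} = \frac{0}{- \frac{149}{7}} = 0 \left(- \frac{7}{149}\right) = 0$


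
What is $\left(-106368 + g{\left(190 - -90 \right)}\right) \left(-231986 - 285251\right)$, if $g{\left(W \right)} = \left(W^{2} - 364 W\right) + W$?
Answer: $67038053096$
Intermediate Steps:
$g{\left(W \right)} = W^{2} - 363 W$
$\left(-106368 + g{\left(190 - -90 \right)}\right) \left(-231986 - 285251\right) = \left(-106368 + \left(190 - -90\right) \left(-363 + \left(190 - -90\right)\right)\right) \left(-231986 - 285251\right) = \left(-106368 + \left(190 + 90\right) \left(-363 + \left(190 + 90\right)\right)\right) \left(-517237\right) = \left(-106368 + 280 \left(-363 + 280\right)\right) \left(-517237\right) = \left(-106368 + 280 \left(-83\right)\right) \left(-517237\right) = \left(-106368 - 23240\right) \left(-517237\right) = \left(-129608\right) \left(-517237\right) = 67038053096$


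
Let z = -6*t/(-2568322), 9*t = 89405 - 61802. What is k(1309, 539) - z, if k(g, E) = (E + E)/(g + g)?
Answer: 8832710/21830737 ≈ 0.40460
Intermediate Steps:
k(g, E) = E/g (k(g, E) = (2*E)/((2*g)) = (2*E)*(1/(2*g)) = E/g)
t = 3067 (t = (89405 - 61802)/9 = (1/9)*27603 = 3067)
z = 9201/1284161 (z = -6*3067/(-2568322) = -18402*(-1/2568322) = 9201/1284161 ≈ 0.0071650)
k(1309, 539) - z = 539/1309 - 1*9201/1284161 = 539*(1/1309) - 9201/1284161 = 7/17 - 9201/1284161 = 8832710/21830737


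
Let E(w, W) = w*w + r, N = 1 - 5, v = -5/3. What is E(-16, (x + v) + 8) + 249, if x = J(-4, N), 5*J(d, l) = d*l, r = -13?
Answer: 492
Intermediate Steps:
v = -5/3 (v = -5*1/3 = -5/3 ≈ -1.6667)
N = -4
J(d, l) = d*l/5 (J(d, l) = (d*l)/5 = d*l/5)
x = 16/5 (x = (1/5)*(-4)*(-4) = 16/5 ≈ 3.2000)
E(w, W) = -13 + w**2 (E(w, W) = w*w - 13 = w**2 - 13 = -13 + w**2)
E(-16, (x + v) + 8) + 249 = (-13 + (-16)**2) + 249 = (-13 + 256) + 249 = 243 + 249 = 492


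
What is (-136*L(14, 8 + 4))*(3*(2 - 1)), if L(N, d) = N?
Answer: -5712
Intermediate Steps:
(-136*L(14, 8 + 4))*(3*(2 - 1)) = (-136*14)*(3*(2 - 1)) = -5712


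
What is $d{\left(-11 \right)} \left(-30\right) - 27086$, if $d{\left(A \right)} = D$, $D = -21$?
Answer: $-26456$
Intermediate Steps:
$d{\left(A \right)} = -21$
$d{\left(-11 \right)} \left(-30\right) - 27086 = \left(-21\right) \left(-30\right) - 27086 = 630 - 27086 = -26456$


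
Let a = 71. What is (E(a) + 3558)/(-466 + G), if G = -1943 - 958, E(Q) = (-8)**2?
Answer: -3622/3367 ≈ -1.0757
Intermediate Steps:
E(Q) = 64
G = -2901
(E(a) + 3558)/(-466 + G) = (64 + 3558)/(-466 - 2901) = 3622/(-3367) = 3622*(-1/3367) = -3622/3367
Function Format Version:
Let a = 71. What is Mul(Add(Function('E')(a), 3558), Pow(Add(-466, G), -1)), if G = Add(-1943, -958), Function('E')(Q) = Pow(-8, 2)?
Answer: Rational(-3622, 3367) ≈ -1.0757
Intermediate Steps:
Function('E')(Q) = 64
G = -2901
Mul(Add(Function('E')(a), 3558), Pow(Add(-466, G), -1)) = Mul(Add(64, 3558), Pow(Add(-466, -2901), -1)) = Mul(3622, Pow(-3367, -1)) = Mul(3622, Rational(-1, 3367)) = Rational(-3622, 3367)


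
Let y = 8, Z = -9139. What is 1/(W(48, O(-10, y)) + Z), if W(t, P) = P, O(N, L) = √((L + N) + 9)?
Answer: -9139/83521314 - √7/83521314 ≈ -0.00010945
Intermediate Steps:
O(N, L) = √(9 + L + N)
1/(W(48, O(-10, y)) + Z) = 1/(√(9 + 8 - 10) - 9139) = 1/(√7 - 9139) = 1/(-9139 + √7)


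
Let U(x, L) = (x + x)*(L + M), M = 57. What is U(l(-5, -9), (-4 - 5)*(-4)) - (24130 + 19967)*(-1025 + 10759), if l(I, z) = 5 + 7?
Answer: -429237966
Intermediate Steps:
l(I, z) = 12
U(x, L) = 2*x*(57 + L) (U(x, L) = (x + x)*(L + 57) = (2*x)*(57 + L) = 2*x*(57 + L))
U(l(-5, -9), (-4 - 5)*(-4)) - (24130 + 19967)*(-1025 + 10759) = 2*12*(57 + (-4 - 5)*(-4)) - (24130 + 19967)*(-1025 + 10759) = 2*12*(57 - 9*(-4)) - 44097*9734 = 2*12*(57 + 36) - 1*429240198 = 2*12*93 - 429240198 = 2232 - 429240198 = -429237966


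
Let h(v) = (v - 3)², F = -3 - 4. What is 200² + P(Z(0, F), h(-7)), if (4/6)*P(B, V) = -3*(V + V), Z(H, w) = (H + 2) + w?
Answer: 39100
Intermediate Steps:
F = -7
Z(H, w) = 2 + H + w (Z(H, w) = (2 + H) + w = 2 + H + w)
h(v) = (-3 + v)²
P(B, V) = -9*V (P(B, V) = 3*(-3*(V + V))/2 = 3*(-6*V)/2 = -9*V)
200² + P(Z(0, F), h(-7)) = 200² - 9*(-3 - 7)² = 40000 - 9*(-10)² = 40000 - 9*100 = 40000 - 900 = 39100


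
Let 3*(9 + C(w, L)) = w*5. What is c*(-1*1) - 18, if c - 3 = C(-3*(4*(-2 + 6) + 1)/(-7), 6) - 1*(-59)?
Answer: -582/7 ≈ -83.143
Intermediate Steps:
C(w, L) = -9 + 5*w/3 (C(w, L) = -9 + (w*5)/3 = -9 + (5*w)/3 = -9 + 5*w/3)
c = 456/7 (c = 3 + ((-9 + 5*(-3*(4*(-2 + 6) + 1)/(-7))/3) - 1*(-59)) = 3 + ((-9 + 5*(-3*(4*4 + 1)*(-⅐))/3) + 59) = 3 + ((-9 + 5*(-3*(16 + 1)*(-⅐))/3) + 59) = 3 + ((-9 + 5*(-3*17*(-⅐))/3) + 59) = 3 + ((-9 + 5*(-51*(-⅐))/3) + 59) = 3 + ((-9 + (5/3)*(51/7)) + 59) = 3 + ((-9 + 85/7) + 59) = 3 + (22/7 + 59) = 3 + 435/7 = 456/7 ≈ 65.143)
c*(-1*1) - 18 = 456*(-1*1)/7 - 18 = (456/7)*(-1) - 18 = -456/7 - 18 = -582/7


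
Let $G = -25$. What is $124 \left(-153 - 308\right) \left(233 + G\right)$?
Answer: $-11890112$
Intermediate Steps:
$124 \left(-153 - 308\right) \left(233 + G\right) = 124 \left(-153 - 308\right) \left(233 - 25\right) = 124 \left(\left(-461\right) 208\right) = 124 \left(-95888\right) = -11890112$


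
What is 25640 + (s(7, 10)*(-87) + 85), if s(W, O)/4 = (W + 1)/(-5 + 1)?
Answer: 26421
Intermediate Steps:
s(W, O) = -1 - W (s(W, O) = 4*((W + 1)/(-5 + 1)) = 4*((1 + W)/(-4)) = 4*((1 + W)*(-1/4)) = 4*(-1/4 - W/4) = -1 - W)
25640 + (s(7, 10)*(-87) + 85) = 25640 + ((-1 - 1*7)*(-87) + 85) = 25640 + ((-1 - 7)*(-87) + 85) = 25640 + (-8*(-87) + 85) = 25640 + (696 + 85) = 25640 + 781 = 26421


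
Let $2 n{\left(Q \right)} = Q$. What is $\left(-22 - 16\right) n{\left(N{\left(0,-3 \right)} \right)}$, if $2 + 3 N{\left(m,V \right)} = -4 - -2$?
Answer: $\frac{76}{3} \approx 25.333$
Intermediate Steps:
$N{\left(m,V \right)} = - \frac{4}{3}$ ($N{\left(m,V \right)} = - \frac{2}{3} + \frac{-4 - -2}{3} = - \frac{2}{3} + \frac{-4 + 2}{3} = - \frac{2}{3} + \frac{1}{3} \left(-2\right) = - \frac{2}{3} - \frac{2}{3} = - \frac{4}{3}$)
$n{\left(Q \right)} = \frac{Q}{2}$
$\left(-22 - 16\right) n{\left(N{\left(0,-3 \right)} \right)} = \left(-22 - 16\right) \frac{1}{2} \left(- \frac{4}{3}\right) = \left(-22 - 16\right) \left(- \frac{2}{3}\right) = \left(-38\right) \left(- \frac{2}{3}\right) = \frac{76}{3}$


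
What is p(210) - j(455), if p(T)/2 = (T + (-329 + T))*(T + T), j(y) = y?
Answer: 75985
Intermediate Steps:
p(T) = 4*T*(-329 + 2*T) (p(T) = 2*((T + (-329 + T))*(T + T)) = 2*((-329 + 2*T)*(2*T)) = 2*(2*T*(-329 + 2*T)) = 4*T*(-329 + 2*T))
p(210) - j(455) = 4*210*(-329 + 2*210) - 1*455 = 4*210*(-329 + 420) - 455 = 4*210*91 - 455 = 76440 - 455 = 75985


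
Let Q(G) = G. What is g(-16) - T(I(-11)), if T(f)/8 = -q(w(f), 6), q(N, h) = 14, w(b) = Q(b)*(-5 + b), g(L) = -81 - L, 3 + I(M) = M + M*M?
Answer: 47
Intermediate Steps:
I(M) = -3 + M + M² (I(M) = -3 + (M + M*M) = -3 + (M + M²) = -3 + M + M²)
w(b) = b*(-5 + b)
T(f) = -112 (T(f) = 8*(-1*14) = 8*(-14) = -112)
g(-16) - T(I(-11)) = (-81 - 1*(-16)) - 1*(-112) = (-81 + 16) + 112 = -65 + 112 = 47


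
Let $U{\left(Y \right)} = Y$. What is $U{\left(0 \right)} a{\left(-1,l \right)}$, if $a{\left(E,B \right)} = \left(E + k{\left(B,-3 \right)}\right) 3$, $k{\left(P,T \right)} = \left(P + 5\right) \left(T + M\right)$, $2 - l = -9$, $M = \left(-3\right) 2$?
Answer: $0$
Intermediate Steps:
$M = -6$
$l = 11$ ($l = 2 - -9 = 2 + 9 = 11$)
$k{\left(P,T \right)} = \left(-6 + T\right) \left(5 + P\right)$ ($k{\left(P,T \right)} = \left(P + 5\right) \left(T - 6\right) = \left(5 + P\right) \left(-6 + T\right) = \left(-6 + T\right) \left(5 + P\right)$)
$a{\left(E,B \right)} = -135 - 27 B + 3 E$ ($a{\left(E,B \right)} = \left(E + \left(-30 - 6 B + 5 \left(-3\right) + B \left(-3\right)\right)\right) 3 = \left(E - \left(45 + 9 B\right)\right) 3 = \left(-45 + E - 9 B\right) 3 = -135 - 27 B + 3 E$)
$U{\left(0 \right)} a{\left(-1,l \right)} = 0 \left(-135 - 297 + 3 \left(-1\right)\right) = 0 \left(-135 - 297 - 3\right) = 0 \left(-435\right) = 0$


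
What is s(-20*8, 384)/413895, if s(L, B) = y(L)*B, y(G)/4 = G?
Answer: -16384/27593 ≈ -0.59377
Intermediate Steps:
y(G) = 4*G
s(L, B) = 4*B*L (s(L, B) = (4*L)*B = 4*B*L)
s(-20*8, 384)/413895 = (4*384*(-20*8))/413895 = (4*384*(-160))*(1/413895) = -245760*1/413895 = -16384/27593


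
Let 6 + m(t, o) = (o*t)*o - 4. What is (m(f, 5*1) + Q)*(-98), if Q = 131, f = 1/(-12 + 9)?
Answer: -33124/3 ≈ -11041.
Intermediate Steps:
f = -1/3 (f = 1/(-3) = -1/3 ≈ -0.33333)
m(t, o) = -10 + t*o**2 (m(t, o) = -6 + ((o*t)*o - 4) = -6 + (t*o**2 - 4) = -6 + (-4 + t*o**2) = -10 + t*o**2)
(m(f, 5*1) + Q)*(-98) = ((-10 - (5*1)**2/3) + 131)*(-98) = ((-10 - 1/3*5**2) + 131)*(-98) = ((-10 - 1/3*25) + 131)*(-98) = ((-10 - 25/3) + 131)*(-98) = (-55/3 + 131)*(-98) = (338/3)*(-98) = -33124/3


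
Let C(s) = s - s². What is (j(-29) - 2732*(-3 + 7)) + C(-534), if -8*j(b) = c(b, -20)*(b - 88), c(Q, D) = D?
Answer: -593821/2 ≈ -2.9691e+5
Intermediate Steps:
j(b) = -220 + 5*b/2 (j(b) = -(-5)*(b - 88)/2 = -(-5)*(-88 + b)/2 = -(1760 - 20*b)/8 = -220 + 5*b/2)
(j(-29) - 2732*(-3 + 7)) + C(-534) = ((-220 + (5/2)*(-29)) - 2732*(-3 + 7)) - 534*(1 - 1*(-534)) = ((-220 - 145/2) - 2732*4) - 534*(1 + 534) = (-585/2 - 1*10928) - 534*535 = (-585/2 - 10928) - 285690 = -22441/2 - 285690 = -593821/2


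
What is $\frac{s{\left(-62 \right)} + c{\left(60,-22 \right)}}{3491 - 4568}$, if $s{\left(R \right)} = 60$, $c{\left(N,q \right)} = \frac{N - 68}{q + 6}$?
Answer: $- \frac{121}{2154} \approx -0.056175$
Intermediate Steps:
$c{\left(N,q \right)} = \frac{-68 + N}{6 + q}$
$\frac{s{\left(-62 \right)} + c{\left(60,-22 \right)}}{3491 - 4568} = \frac{60 + \frac{-68 + 60}{6 - 22}}{3491 - 4568} = \frac{60 + \frac{1}{-16} \left(-8\right)}{-1077} = \left(60 - - \frac{1}{2}\right) \left(- \frac{1}{1077}\right) = \left(60 + \frac{1}{2}\right) \left(- \frac{1}{1077}\right) = \frac{121}{2} \left(- \frac{1}{1077}\right) = - \frac{121}{2154}$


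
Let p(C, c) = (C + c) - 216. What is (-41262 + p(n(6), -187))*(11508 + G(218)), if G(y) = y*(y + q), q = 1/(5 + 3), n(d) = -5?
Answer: -4921997895/2 ≈ -2.4610e+9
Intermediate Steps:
q = 1/8 ≈ 0.12500
p(C, c) = -216 + C + c
G(y) = y*(1/8 + y) (G(y) = y*(y + 1/8) = y*(1/8 + y))
(-41262 + p(n(6), -187))*(11508 + G(218)) = (-41262 + (-216 - 5 - 187))*(11508 + 218*(1/8 + 218)) = (-41262 - 408)*(11508 + 218*(1745/8)) = -41670*(11508 + 190205/4) = -41670*236237/4 = -4921997895/2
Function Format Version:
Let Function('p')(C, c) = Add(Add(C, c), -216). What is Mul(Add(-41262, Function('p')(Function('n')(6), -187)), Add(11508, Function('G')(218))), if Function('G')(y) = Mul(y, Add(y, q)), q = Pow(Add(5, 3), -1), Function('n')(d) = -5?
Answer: Rational(-4921997895, 2) ≈ -2.4610e+9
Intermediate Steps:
q = Rational(1, 8) (q = Pow(8, -1) = Rational(1, 8) ≈ 0.12500)
Function('p')(C, c) = Add(-216, C, c)
Function('G')(y) = Mul(y, Add(Rational(1, 8), y)) (Function('G')(y) = Mul(y, Add(y, Rational(1, 8))) = Mul(y, Add(Rational(1, 8), y)))
Mul(Add(-41262, Function('p')(Function('n')(6), -187)), Add(11508, Function('G')(218))) = Mul(Add(-41262, Add(-216, -5, -187)), Add(11508, Mul(218, Add(Rational(1, 8), 218)))) = Mul(Add(-41262, -408), Add(11508, Mul(218, Rational(1745, 8)))) = Mul(-41670, Add(11508, Rational(190205, 4))) = Mul(-41670, Rational(236237, 4)) = Rational(-4921997895, 2)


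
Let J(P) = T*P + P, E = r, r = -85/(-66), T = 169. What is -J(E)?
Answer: -7225/33 ≈ -218.94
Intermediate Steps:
r = 85/66 (r = -85*(-1/66) = 85/66 ≈ 1.2879)
E = 85/66 ≈ 1.2879
J(P) = 170*P (J(P) = 169*P + P = 170*P)
-J(E) = -170*85/66 = -1*7225/33 = -7225/33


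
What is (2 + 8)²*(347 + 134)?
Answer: 48100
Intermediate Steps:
(2 + 8)²*(347 + 134) = 10²*481 = 100*481 = 48100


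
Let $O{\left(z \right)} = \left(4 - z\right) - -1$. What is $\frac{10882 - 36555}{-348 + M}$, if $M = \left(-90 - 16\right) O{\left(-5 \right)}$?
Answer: $\frac{25673}{1408} \approx 18.234$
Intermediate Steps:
$O{\left(z \right)} = 5 - z$ ($O{\left(z \right)} = \left(4 - z\right) + 1 = 5 - z$)
$M = -1060$ ($M = \left(-90 - 16\right) \left(5 - -5\right) = - 106 \left(5 + 5\right) = \left(-106\right) 10 = -1060$)
$\frac{10882 - 36555}{-348 + M} = \frac{10882 - 36555}{-348 - 1060} = - \frac{25673}{-1408} = \left(-25673\right) \left(- \frac{1}{1408}\right) = \frac{25673}{1408}$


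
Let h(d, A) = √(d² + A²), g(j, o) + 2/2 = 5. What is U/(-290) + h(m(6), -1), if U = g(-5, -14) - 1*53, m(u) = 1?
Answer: 49/290 + √2 ≈ 1.5832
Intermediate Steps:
g(j, o) = 4 (g(j, o) = -1 + 5 = 4)
U = -49 (U = 4 - 1*53 = 4 - 53 = -49)
h(d, A) = √(A² + d²)
U/(-290) + h(m(6), -1) = -49/(-290) + √((-1)² + 1²) = -49*(-1/290) + √(1 + 1) = 49/290 + √2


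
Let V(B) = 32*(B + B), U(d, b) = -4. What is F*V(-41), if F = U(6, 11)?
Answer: 10496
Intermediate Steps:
V(B) = 64*B (V(B) = 32*(2*B) = 64*B)
F = -4
F*V(-41) = -256*(-41) = -4*(-2624) = 10496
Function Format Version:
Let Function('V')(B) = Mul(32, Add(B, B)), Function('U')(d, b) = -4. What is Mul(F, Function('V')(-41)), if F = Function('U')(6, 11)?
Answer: 10496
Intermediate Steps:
Function('V')(B) = Mul(64, B) (Function('V')(B) = Mul(32, Mul(2, B)) = Mul(64, B))
F = -4
Mul(F, Function('V')(-41)) = Mul(-4, Mul(64, -41)) = Mul(-4, -2624) = 10496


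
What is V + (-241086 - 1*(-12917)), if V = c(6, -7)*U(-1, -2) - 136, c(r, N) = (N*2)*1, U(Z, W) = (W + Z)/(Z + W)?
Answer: -228319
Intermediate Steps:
U(Z, W) = 1 (U(Z, W) = (W + Z)/(W + Z) = 1)
c(r, N) = 2*N (c(r, N) = (2*N)*1 = 2*N)
V = -150 (V = (2*(-7))*1 - 136 = -14*1 - 136 = -14 - 136 = -150)
V + (-241086 - 1*(-12917)) = -150 + (-241086 - 1*(-12917)) = -150 + (-241086 + 12917) = -150 - 228169 = -228319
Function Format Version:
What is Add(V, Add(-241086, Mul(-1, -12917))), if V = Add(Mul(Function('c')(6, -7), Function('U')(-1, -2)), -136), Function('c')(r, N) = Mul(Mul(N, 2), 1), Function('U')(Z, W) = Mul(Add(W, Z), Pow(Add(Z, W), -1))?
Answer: -228319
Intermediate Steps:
Function('U')(Z, W) = 1 (Function('U')(Z, W) = Mul(Add(W, Z), Pow(Add(W, Z), -1)) = 1)
Function('c')(r, N) = Mul(2, N) (Function('c')(r, N) = Mul(Mul(2, N), 1) = Mul(2, N))
V = -150 (V = Add(Mul(Mul(2, -7), 1), -136) = Add(Mul(-14, 1), -136) = Add(-14, -136) = -150)
Add(V, Add(-241086, Mul(-1, -12917))) = Add(-150, Add(-241086, Mul(-1, -12917))) = Add(-150, Add(-241086, 12917)) = Add(-150, -228169) = -228319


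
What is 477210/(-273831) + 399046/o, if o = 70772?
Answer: 12583009851/3229927922 ≈ 3.8958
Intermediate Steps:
477210/(-273831) + 399046/o = 477210/(-273831) + 399046/70772 = 477210*(-1/273831) + 399046*(1/70772) = -159070/91277 + 199523/35386 = 12583009851/3229927922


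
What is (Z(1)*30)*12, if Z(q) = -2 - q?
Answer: -1080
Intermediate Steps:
(Z(1)*30)*12 = ((-2 - 1*1)*30)*12 = ((-2 - 1)*30)*12 = -3*30*12 = -90*12 = -1080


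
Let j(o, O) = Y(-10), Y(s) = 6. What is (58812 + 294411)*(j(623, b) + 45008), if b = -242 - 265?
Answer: 15899980122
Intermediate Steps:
b = -507
j(o, O) = 6
(58812 + 294411)*(j(623, b) + 45008) = (58812 + 294411)*(6 + 45008) = 353223*45014 = 15899980122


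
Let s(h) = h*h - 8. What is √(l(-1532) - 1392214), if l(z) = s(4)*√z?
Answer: √(-1392214 + 16*I*√383) ≈ 0.13 + 1179.9*I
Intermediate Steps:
s(h) = -8 + h² (s(h) = h² - 8 = -8 + h²)
l(z) = 8*√z (l(z) = (-8 + 4²)*√z = (-8 + 16)*√z = 8*√z)
√(l(-1532) - 1392214) = √(8*√(-1532) - 1392214) = √(8*(2*I*√383) - 1392214) = √(16*I*√383 - 1392214) = √(-1392214 + 16*I*√383)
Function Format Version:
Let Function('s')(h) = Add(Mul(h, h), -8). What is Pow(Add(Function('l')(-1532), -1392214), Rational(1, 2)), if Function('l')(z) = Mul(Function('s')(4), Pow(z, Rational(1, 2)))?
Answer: Pow(Add(-1392214, Mul(16, I, Pow(383, Rational(1, 2)))), Rational(1, 2)) ≈ Add(0.13, Mul(1179.9, I))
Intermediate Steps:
Function('s')(h) = Add(-8, Pow(h, 2)) (Function('s')(h) = Add(Pow(h, 2), -8) = Add(-8, Pow(h, 2)))
Function('l')(z) = Mul(8, Pow(z, Rational(1, 2))) (Function('l')(z) = Mul(Add(-8, Pow(4, 2)), Pow(z, Rational(1, 2))) = Mul(Add(-8, 16), Pow(z, Rational(1, 2))) = Mul(8, Pow(z, Rational(1, 2))))
Pow(Add(Function('l')(-1532), -1392214), Rational(1, 2)) = Pow(Add(Mul(8, Pow(-1532, Rational(1, 2))), -1392214), Rational(1, 2)) = Pow(Add(Mul(8, Mul(2, I, Pow(383, Rational(1, 2)))), -1392214), Rational(1, 2)) = Pow(Add(Mul(16, I, Pow(383, Rational(1, 2))), -1392214), Rational(1, 2)) = Pow(Add(-1392214, Mul(16, I, Pow(383, Rational(1, 2)))), Rational(1, 2))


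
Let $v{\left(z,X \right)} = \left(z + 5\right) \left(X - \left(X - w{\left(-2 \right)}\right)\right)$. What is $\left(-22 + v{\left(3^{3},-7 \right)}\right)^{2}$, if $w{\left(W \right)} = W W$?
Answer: $11236$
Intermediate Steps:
$w{\left(W \right)} = W^{2}$
$v{\left(z,X \right)} = 20 + 4 z$ ($v{\left(z,X \right)} = \left(z + 5\right) \left(X - \left(-4 + X\right)\right) = \left(5 + z\right) \left(X - \left(-4 + X\right)\right) = \left(5 + z\right) 4 = 20 + 4 z$)
$\left(-22 + v{\left(3^{3},-7 \right)}\right)^{2} = \left(-22 + \left(20 + 4 \cdot 3^{3}\right)\right)^{2} = \left(-22 + \left(20 + 4 \cdot 27\right)\right)^{2} = \left(-22 + \left(20 + 108\right)\right)^{2} = \left(-22 + 128\right)^{2} = 106^{2} = 11236$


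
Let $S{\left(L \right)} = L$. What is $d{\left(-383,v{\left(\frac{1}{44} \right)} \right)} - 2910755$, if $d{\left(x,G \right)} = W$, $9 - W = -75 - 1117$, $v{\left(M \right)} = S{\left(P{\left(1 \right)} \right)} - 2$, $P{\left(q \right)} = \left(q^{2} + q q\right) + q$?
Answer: $-2909554$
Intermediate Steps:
$P{\left(q \right)} = q + 2 q^{2}$ ($P{\left(q \right)} = \left(q^{2} + q^{2}\right) + q = 2 q^{2} + q = q + 2 q^{2}$)
$v{\left(M \right)} = 1$ ($v{\left(M \right)} = 1 \left(1 + 2 \cdot 1\right) - 2 = 1 \left(1 + 2\right) - 2 = 1 \cdot 3 - 2 = 3 - 2 = 1$)
$W = 1201$ ($W = 9 - \left(-75 - 1117\right) = 9 - -1192 = 9 + 1192 = 1201$)
$d{\left(x,G \right)} = 1201$
$d{\left(-383,v{\left(\frac{1}{44} \right)} \right)} - 2910755 = 1201 - 2910755 = -2909554$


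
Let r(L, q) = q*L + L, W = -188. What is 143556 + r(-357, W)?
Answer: 210315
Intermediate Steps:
r(L, q) = L + L*q (r(L, q) = L*q + L = L + L*q)
143556 + r(-357, W) = 143556 - 357*(1 - 188) = 143556 - 357*(-187) = 143556 + 66759 = 210315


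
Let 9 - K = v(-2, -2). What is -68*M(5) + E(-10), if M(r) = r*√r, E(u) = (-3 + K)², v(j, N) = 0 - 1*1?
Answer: 49 - 340*√5 ≈ -711.26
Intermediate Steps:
v(j, N) = -1 (v(j, N) = 0 - 1 = -1)
K = 10 (K = 9 - 1*(-1) = 9 + 1 = 10)
E(u) = 49 (E(u) = (-3 + 10)² = 7² = 49)
M(r) = r^(3/2)
-68*M(5) + E(-10) = -340*√5 + 49 = 49 - 340*√5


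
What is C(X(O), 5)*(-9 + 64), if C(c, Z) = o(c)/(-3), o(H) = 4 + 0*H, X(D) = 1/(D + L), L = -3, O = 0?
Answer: -220/3 ≈ -73.333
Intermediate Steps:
X(D) = 1/(-3 + D) (X(D) = 1/(D - 3) = 1/(-3 + D))
o(H) = 4 (o(H) = 4 + 0 = 4)
C(c, Z) = -4/3 (C(c, Z) = 4/(-3) = 4*(-1/3) = -4/3)
C(X(O), 5)*(-9 + 64) = -4*(-9 + 64)/3 = -4/3*55 = -220/3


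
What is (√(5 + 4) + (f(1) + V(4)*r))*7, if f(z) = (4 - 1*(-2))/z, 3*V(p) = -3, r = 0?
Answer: 63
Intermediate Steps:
V(p) = -1 (V(p) = (⅓)*(-3) = -1)
f(z) = 6/z (f(z) = (4 + 2)/z = 6/z)
(√(5 + 4) + (f(1) + V(4)*r))*7 = (√(5 + 4) + (6/1 - 1*0))*7 = (√9 + (6*1 + 0))*7 = (3 + (6 + 0))*7 = (3 + 6)*7 = 9*7 = 63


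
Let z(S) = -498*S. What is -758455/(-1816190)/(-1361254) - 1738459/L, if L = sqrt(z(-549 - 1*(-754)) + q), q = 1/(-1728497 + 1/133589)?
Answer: -151691/494459180452 + 3476918*I*sqrt(1360823719358184797677906077)/23573416681513469 ≈ -3.0678e-7 + 5440.9*I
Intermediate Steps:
q = -133589/230908185732 (q = 1/(-1728497 + 1/133589) = 1/(-230908185732/133589) = -133589/230908185732 ≈ -5.7854e-7)
L = I*sqrt(1360823719358184797677906077)/115454092866 (L = sqrt(-498*(-549 - 1*(-754)) - 133589/230908185732) = sqrt(-498*(-549 + 754) - 133589/230908185732) = sqrt(-498*205 - 133589/230908185732) = sqrt(-102090 - 133589/230908185732) = sqrt(-23573416681513469/230908185732) = I*sqrt(1360823719358184797677906077)/115454092866 ≈ 319.52*I)
-758455/(-1816190)/(-1361254) - 1738459/L = -758455/(-1816190)/(-1361254) - 1738459*(-2*I*sqrt(1360823719358184797677906077)/23573416681513469) = -758455*(-1/1816190)*(-1/1361254) - (-3476918)*I*sqrt(1360823719358184797677906077)/23573416681513469 = (151691/363238)*(-1/1361254) + 3476918*I*sqrt(1360823719358184797677906077)/23573416681513469 = -151691/494459180452 + 3476918*I*sqrt(1360823719358184797677906077)/23573416681513469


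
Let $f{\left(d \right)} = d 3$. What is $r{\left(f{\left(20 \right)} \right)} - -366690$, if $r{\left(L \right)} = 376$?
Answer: $367066$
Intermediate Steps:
$f{\left(d \right)} = 3 d$
$r{\left(f{\left(20 \right)} \right)} - -366690 = 376 - -366690 = 376 + 366690 = 367066$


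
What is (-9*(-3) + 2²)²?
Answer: 961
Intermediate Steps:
(-9*(-3) + 2²)² = (27 + 4)² = 31² = 961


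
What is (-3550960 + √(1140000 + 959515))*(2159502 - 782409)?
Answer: -4890002159280 + 1377093*√2099515 ≈ -4.8880e+12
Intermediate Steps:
(-3550960 + √(1140000 + 959515))*(2159502 - 782409) = (-3550960 + √2099515)*1377093 = -4890002159280 + 1377093*√2099515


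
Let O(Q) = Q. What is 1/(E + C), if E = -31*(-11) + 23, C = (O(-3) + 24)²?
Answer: 1/805 ≈ 0.0012422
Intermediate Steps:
C = 441 (C = (-3 + 24)² = 21² = 441)
E = 364 (E = 341 + 23 = 364)
1/(E + C) = 1/(364 + 441) = 1/805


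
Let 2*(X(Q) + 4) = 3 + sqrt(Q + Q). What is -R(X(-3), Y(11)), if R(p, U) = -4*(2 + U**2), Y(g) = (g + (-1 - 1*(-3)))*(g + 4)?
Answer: 152108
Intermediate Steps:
Y(g) = (2 + g)*(4 + g) (Y(g) = (g + (-1 + 3))*(4 + g) = (g + 2)*(4 + g) = (2 + g)*(4 + g))
X(Q) = -5/2 + sqrt(2)*sqrt(Q)/2 (X(Q) = -4 + (3 + sqrt(Q + Q))/2 = -4 + (3 + sqrt(2*Q))/2 = -4 + (3 + sqrt(2)*sqrt(Q))/2 = -4 + (3/2 + sqrt(2)*sqrt(Q)/2) = -5/2 + sqrt(2)*sqrt(Q)/2)
R(p, U) = -8 - 4*U**2
-R(X(-3), Y(11)) = -(-8 - 4*(8 + 11**2 + 6*11)**2) = -(-8 - 4*(8 + 121 + 66)**2) = -(-8 - 4*195**2) = -(-8 - 4*38025) = -(-8 - 152100) = -1*(-152108) = 152108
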